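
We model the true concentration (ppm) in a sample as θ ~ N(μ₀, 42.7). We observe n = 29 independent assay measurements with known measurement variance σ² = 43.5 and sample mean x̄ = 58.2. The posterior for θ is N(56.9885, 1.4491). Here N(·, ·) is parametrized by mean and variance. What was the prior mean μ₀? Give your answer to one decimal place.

The posterior mean is a precision-weighted average: μ_n = (τ₀μ₀ + τ_data·x̄)/(τ₀+τ_data), with τ₀=1/σ₀² and τ_data=n/σ².
Here τ₀ = 1/42.7 = 0.023419 and τ_data = 29/43.5 = 0.666667, so τ_n = 0.690086.
Rearranging for μ₀: μ₀ = (μ_n·τ_n − τ_data·x̄)/τ₀ = (56.9885·0.690086 − 0.666667·58.2) / 0.023419 = 0.526947/0.023419 ≈ 22.5.

μ₀ = 22.5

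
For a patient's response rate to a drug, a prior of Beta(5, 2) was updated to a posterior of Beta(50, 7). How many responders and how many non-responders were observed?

45 responders and 5 non-responders

Under Beta–binomial conjugacy the posterior parameters are (α+s, β+f).
So s = 50 − 5 = 45 and f = 7 − 2 = 5.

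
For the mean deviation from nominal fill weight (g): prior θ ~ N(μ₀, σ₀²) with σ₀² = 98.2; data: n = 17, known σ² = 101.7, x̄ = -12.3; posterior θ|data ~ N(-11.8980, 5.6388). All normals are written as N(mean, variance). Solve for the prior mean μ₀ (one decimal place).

The posterior mean is a precision-weighted average: μ_n = (τ₀μ₀ + τ_data·x̄)/(τ₀+τ_data), with τ₀=1/σ₀² and τ_data=n/σ².
Here τ₀ = 1/98.2 = 0.010183 and τ_data = 17/101.7 = 0.167158, so τ_n = 0.177341.
Rearranging for μ₀: μ₀ = (μ_n·τ_n − τ_data·x̄)/τ₀ = (-11.8980·0.177341 − 0.167158·-12.3) / 0.010183 = -0.053960/0.010183 ≈ -5.3.

μ₀ = -5.3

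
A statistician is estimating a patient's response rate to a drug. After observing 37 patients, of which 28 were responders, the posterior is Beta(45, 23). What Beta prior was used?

Beta is conjugate to the binomial likelihood: posterior = Beta(a+s, b+f).
So a = 45 − 28 = 17 and b = 23 − 9 = 14.

Beta(17, 14)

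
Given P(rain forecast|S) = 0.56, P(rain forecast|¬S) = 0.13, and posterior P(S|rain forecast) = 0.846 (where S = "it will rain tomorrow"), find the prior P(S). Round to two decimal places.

Bayes' rule in odds form gives O(S|E) = O(S)·[P(E|S)/P(E|¬S)], hence O(S) = O(S|E)/LR.
Posterior odds = 0.846/(1−0.846) = 5.4935. LR = 0.56/0.13 = 4.3077.
Prior odds = 5.4935/4.3077 = 1.2753, so P(S) = 1.2753/(1+1.2753) ≈ 0.56.

P(S) = 0.56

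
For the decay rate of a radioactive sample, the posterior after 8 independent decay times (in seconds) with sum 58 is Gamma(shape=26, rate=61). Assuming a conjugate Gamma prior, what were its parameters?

Gamma(shape=18, rate=3)

Gamma–exponential conjugacy: posterior shape = α + n, posterior rate = β + Σtᵢ.
So α = 26 − 8 = 18 and β = 61 − 58 = 3.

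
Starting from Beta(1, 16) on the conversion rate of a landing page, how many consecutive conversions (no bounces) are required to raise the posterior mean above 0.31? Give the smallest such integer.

k = 7

After k conversions and 0 bounces the posterior is Beta(1+k, 16), with mean (1+k)/(1+16+k).
Set (1+k)/(17+k) > 0.31 and solve: k > (0.31·17 − 1)/(1 − 0.31) = 6.188.
The smallest integer exceeding 6.188 is 7, and checking k=7: (8)/(24) = 0.3333 > 0.31.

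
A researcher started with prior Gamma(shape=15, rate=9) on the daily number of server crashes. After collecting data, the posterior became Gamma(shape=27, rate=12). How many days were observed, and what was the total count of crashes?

n = 3 days with total 12 crashes

A Gamma(α, β) prior (rate parametrization) on a Poisson rate with n observations summing to S gives posterior Gamma(α+S, β+n).
Matching: Σxᵢ = 27 − 15 = 12 and n = 12 − 9 = 3.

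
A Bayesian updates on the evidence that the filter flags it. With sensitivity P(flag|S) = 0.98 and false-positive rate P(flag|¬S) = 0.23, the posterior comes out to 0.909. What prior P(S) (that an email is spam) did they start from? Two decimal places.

P(S) = 0.70

In odds form, posterior odds = prior odds × likelihood ratio, so prior odds = posterior odds ÷ LR.
Posterior odds = 0.909/(1−0.909) = 9.9890. LR = 0.98/0.23 = 4.2609.
Prior odds = 9.9890/4.2609 = 2.3443, so P(S) = 2.3443/(1+2.3443) ≈ 0.70.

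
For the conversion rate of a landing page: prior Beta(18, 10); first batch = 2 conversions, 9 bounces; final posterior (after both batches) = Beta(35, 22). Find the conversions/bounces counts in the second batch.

15 conversions and 3 bounces

Sequential conjugate updates are equivalent to a single update on the pooled data, so total successes = posterior α − prior α and total failures = posterior β − prior β.
Total across both batches: 35−18=17 conversions, 22−10=12 bounces.
Subtract the first batch: 17−2=15 conversions and 12−9=3 bounces.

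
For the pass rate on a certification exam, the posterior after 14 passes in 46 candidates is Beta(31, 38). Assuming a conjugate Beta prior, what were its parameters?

A Beta(α, β) prior with s successes and f failures in binomial data gives a Beta(α+s, β+f) posterior.
So α = 31 − 14 = 17 and β = 38 − 32 = 6.

Beta(17, 6)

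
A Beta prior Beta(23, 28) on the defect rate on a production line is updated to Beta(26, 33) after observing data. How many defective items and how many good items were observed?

3 defective items and 5 good items

A Beta(α, β) prior with s successes and f failures in binomial data gives a Beta(α+s, β+f) posterior.
So s = 26 − 23 = 3 and f = 33 − 28 = 5.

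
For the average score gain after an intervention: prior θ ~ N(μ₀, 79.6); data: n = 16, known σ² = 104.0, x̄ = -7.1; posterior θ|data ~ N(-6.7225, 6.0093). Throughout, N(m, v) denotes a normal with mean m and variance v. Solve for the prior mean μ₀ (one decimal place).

μ₀ = -2.1

The posterior mean is a precision-weighted average: μ_n = (τ₀μ₀ + τ_data·x̄)/(τ₀+τ_data), with τ₀=1/σ₀² and τ_data=n/σ².
Here τ₀ = 1/79.6 = 0.012563 and τ_data = 16/104.0 = 0.153846, so τ_n = 0.166409.
Rearranging for μ₀: μ₀ = (μ_n·τ_n − τ_data·x̄)/τ₀ = (-6.7225·0.166409 − 0.153846·-7.1) / 0.012563 = -0.026378/0.012563 ≈ -2.1.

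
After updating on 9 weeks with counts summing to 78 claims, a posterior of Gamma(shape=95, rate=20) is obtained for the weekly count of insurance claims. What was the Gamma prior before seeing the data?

Gamma–Poisson conjugacy: posterior shape = α + Σxᵢ, posterior rate = β + n.
So α = 95 − 78 = 17 and β = 20 − 9 = 11.

Gamma(shape=17, rate=11)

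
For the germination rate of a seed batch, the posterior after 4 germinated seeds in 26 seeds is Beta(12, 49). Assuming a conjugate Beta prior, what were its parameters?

A Beta(a, b) prior with s successes and f failures in binomial data gives a Beta(a+s, b+f) posterior.
So a = 12 − 4 = 8 and b = 49 − 22 = 27.

Beta(8, 27)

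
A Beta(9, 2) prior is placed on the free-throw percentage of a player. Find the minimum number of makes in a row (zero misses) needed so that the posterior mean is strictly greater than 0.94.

k = 23

After k makes and 0 misses the posterior is Beta(9+k, 2), with mean (9+k)/(9+2+k).
Set (9+k)/(11+k) > 0.94 and solve: k > (0.94·11 − 9)/(1 − 0.94) = 22.333.
The smallest integer exceeding 22.333 is 23.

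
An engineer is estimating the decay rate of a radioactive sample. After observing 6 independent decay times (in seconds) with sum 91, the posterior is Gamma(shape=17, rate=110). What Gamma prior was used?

Gamma–exponential conjugacy: posterior shape = α + n, posterior rate = β + Σtᵢ.
So α = 17 − 6 = 11 and β = 110 − 91 = 19.

Gamma(shape=11, rate=19)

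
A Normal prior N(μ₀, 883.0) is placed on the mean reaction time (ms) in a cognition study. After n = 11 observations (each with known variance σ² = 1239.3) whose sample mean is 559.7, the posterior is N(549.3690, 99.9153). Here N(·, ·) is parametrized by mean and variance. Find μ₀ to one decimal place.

With known observation variance, the Normal–Normal posterior has precision τ_n = τ₀ + n/σ² and mean μ_n = (τ₀μ₀ + (n/σ²)x̄)/τ_n.
Here τ₀ = 1/883.0 = 0.001133 and τ_data = 11/1239.3 = 0.008876, so τ_n = 0.010009.
Rearranging for μ₀: μ₀ = (μ_n·τ_n − τ_data·x̄)/τ₀ = (549.3690·0.010009 − 0.008876·559.7) / 0.001133 = 0.530737/0.001133 ≈ 468.4.

μ₀ = 468.4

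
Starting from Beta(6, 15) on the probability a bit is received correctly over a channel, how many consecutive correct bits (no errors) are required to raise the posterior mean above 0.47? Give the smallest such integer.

k = 8

After k correct bits and 0 errors the posterior is Beta(6+k, 15), with mean (6+k)/(6+15+k).
Set (6+k)/(21+k) > 0.47 and solve: k > (0.47·21 − 6)/(1 − 0.47) = 7.302.
The smallest integer exceeding 7.302 is 8.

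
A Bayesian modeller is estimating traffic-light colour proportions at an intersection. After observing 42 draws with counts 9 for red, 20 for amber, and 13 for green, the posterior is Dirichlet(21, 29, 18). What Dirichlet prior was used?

For a Dirichlet(α) prior with multinomial counts c, the posterior is Dirichlet(α + c) componentwise.
Subtract each count from the matching posterior parameter: 21−9=12, 29−20=9, 18−13=5.

Dirichlet(12, 9, 5)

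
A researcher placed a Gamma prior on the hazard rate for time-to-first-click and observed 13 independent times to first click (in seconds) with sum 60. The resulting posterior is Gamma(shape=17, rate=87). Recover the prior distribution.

Gamma–exponential conjugacy: posterior shape = α + n, posterior rate = β + Σtᵢ.
So α = 17 − 13 = 4 and β = 87 − 60 = 27.

Gamma(shape=4, rate=27)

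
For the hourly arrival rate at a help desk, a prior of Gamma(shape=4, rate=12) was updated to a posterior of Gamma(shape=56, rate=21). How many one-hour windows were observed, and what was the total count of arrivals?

A Gamma(α, β) prior (rate parametrization) on a Poisson rate with n observations summing to S gives posterior Gamma(α+S, β+n).
Matching: Σxᵢ = 56 − 4 = 52 and n = 21 − 12 = 9.

n = 9 one-hour windows with total 52 arrivals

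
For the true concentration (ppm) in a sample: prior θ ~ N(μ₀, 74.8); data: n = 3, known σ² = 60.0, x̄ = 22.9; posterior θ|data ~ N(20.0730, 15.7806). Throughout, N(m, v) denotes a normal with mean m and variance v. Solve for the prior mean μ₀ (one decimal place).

With known observation variance, the Normal–Normal posterior has precision τ_n = τ₀ + n/σ² and mean μ_n = (τ₀μ₀ + (n/σ²)x̄)/τ_n.
Here τ₀ = 1/74.8 = 0.013369 and τ_data = 3/60.0 = 0.050000, so τ_n = 0.063369.
Rearranging for μ₀: μ₀ = (μ_n·τ_n − τ_data·x̄)/τ₀ = (20.0730·0.063369 − 0.050000·22.9) / 0.013369 = 0.127006/0.013369 ≈ 9.5.

μ₀ = 9.5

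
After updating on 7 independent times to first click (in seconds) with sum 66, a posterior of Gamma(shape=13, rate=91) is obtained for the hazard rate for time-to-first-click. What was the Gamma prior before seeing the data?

For an exponential likelihood with a Gamma(α, β) prior on the rate, n observations with total T give posterior Gamma(α+n, β+T).
So α = 13 − 7 = 6 and β = 91 − 66 = 25.

Gamma(shape=6, rate=25)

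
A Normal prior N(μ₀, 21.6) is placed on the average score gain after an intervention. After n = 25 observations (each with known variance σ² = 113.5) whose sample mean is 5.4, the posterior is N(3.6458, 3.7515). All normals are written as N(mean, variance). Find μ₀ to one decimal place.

μ₀ = -4.7

With known observation variance, the Normal–Normal posterior has precision τ_n = τ₀ + n/σ² and mean μ_n = (τ₀μ₀ + (n/σ²)x̄)/τ_n.
Here τ₀ = 1/21.6 = 0.046296 and τ_data = 25/113.5 = 0.220264, so τ_n = 0.266560.
Rearranging for μ₀: μ₀ = (μ_n·τ_n − τ_data·x̄)/τ₀ = (3.6458·0.266560 − 0.220264·5.4) / 0.046296 = -0.217601/0.046296 ≈ -4.7.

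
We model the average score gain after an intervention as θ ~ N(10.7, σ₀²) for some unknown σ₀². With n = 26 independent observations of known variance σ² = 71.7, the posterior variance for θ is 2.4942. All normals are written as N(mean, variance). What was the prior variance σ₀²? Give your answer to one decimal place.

For the Normal–Normal model with known σ², precisions add: τ_n = τ₀ + n/σ².
So 1/σ₀² = 1/2.4942 − 26/71.7 = 0.400930 − 0.362622 = 0.038308.
Hence σ₀² = 1/0.038308 ≈ 26.1.

σ₀² = 26.1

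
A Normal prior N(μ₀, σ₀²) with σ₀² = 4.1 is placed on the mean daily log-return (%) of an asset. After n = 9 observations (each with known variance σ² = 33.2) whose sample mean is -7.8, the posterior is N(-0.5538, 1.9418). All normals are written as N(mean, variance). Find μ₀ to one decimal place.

With known observation variance, the Normal–Normal posterior has precision τ_n = τ₀ + n/σ² and mean μ_n = (τ₀μ₀ + (n/σ²)x̄)/τ_n.
Here τ₀ = 1/4.1 = 0.243902 and τ_data = 9/33.2 = 0.271084, so τ_n = 0.514986.
Rearranging for μ₀: μ₀ = (μ_n·τ_n − τ_data·x̄)/τ₀ = (-0.5538·0.514986 − 0.271084·-7.8) / 0.243902 = 1.829256/0.243902 ≈ 7.5.

μ₀ = 7.5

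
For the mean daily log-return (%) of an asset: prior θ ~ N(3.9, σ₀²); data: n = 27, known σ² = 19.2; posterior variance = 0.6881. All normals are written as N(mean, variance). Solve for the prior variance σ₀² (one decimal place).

Posterior precision equals prior precision plus data precision: 1/σ_n² = 1/σ₀² + n/σ².
So 1/σ₀² = 1/0.6881 − 27/19.2 = 1.453277 − 1.406250 = 0.047027.
Hence σ₀² = 1/0.047027 ≈ 21.3.

σ₀² = 21.3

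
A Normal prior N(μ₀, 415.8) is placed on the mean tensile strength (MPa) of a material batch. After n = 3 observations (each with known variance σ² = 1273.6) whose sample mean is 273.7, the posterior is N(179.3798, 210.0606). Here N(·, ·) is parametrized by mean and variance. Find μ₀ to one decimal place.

The posterior mean is a precision-weighted average: μ_n = (τ₀μ₀ + τ_data·x̄)/(τ₀+τ_data), with τ₀=1/σ₀² and τ_data=n/σ².
Here τ₀ = 1/415.8 = 0.002405 and τ_data = 3/1273.6 = 0.002356, so τ_n = 0.004761.
Rearranging for μ₀: μ₀ = (μ_n·τ_n − τ_data·x̄)/τ₀ = (179.3798·0.004761 − 0.002356·273.7) / 0.002405 = 0.209190/0.002405 ≈ 87.0.

μ₀ = 87.0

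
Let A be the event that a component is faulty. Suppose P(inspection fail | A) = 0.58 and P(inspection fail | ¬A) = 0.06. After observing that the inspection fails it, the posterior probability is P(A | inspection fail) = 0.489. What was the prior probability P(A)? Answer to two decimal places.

Bayes' rule in odds form gives O(A|E) = O(A)·[P(E|A)/P(E|¬A)], hence O(A) = O(A|E)/LR.
Posterior odds = 0.489/(1−0.489) = 0.9569. LR = 0.58/0.06 = 9.6667.
Prior odds = 0.9569/9.6667 = 0.0990, so P(A) = 0.0990/(1+0.0990) ≈ 0.09.

P(A) = 0.09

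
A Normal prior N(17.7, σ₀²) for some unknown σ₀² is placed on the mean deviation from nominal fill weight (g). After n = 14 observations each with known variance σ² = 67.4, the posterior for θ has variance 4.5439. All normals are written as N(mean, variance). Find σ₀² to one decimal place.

Posterior precision equals prior precision plus data precision: 1/σ_n² = 1/σ₀² + n/σ².
So 1/σ₀² = 1/4.5439 − 14/67.4 = 0.220075 − 0.207715 = 0.012360.
Hence σ₀² = 1/0.012360 ≈ 80.9.

σ₀² = 80.9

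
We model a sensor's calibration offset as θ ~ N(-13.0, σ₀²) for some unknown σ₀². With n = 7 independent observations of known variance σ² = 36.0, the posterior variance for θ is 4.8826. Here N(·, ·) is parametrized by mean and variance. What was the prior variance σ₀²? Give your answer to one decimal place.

Posterior precision equals prior precision plus data precision: 1/σ_n² = 1/σ₀² + n/σ².
So 1/σ₀² = 1/4.8826 − 7/36.0 = 0.204809 − 0.194444 = 0.010365.
Hence σ₀² = 1/0.010365 ≈ 96.5.

σ₀² = 96.5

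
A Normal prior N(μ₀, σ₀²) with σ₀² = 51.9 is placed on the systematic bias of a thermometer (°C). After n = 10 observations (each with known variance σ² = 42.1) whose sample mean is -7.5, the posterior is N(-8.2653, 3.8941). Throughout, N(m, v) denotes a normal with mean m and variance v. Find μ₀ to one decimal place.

μ₀ = -17.7

The posterior mean is a precision-weighted average: μ_n = (τ₀μ₀ + τ_data·x̄)/(τ₀+τ_data), with τ₀=1/σ₀² and τ_data=n/σ².
Here τ₀ = 1/51.9 = 0.019268 and τ_data = 10/42.1 = 0.237530, so τ_n = 0.256798.
Rearranging for μ₀: μ₀ = (μ_n·τ_n − τ_data·x̄)/τ₀ = (-8.2653·0.256798 − 0.237530·-7.5) / 0.019268 = -0.341038/0.019268 ≈ -17.7.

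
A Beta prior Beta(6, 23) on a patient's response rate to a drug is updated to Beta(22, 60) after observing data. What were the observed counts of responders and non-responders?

Beta is conjugate to the binomial likelihood: posterior = Beta(α+s, β+f).
Match parameters: s=22−6=16, f=60−23=37.

16 responders and 37 non-responders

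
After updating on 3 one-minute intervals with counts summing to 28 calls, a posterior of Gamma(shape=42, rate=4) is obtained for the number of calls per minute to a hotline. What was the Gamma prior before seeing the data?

Gamma(shape=14, rate=1)

A Gamma(α, β) prior (rate parametrization) on a Poisson rate with n observations summing to S gives posterior Gamma(α+S, β+n).
So α = 42 − 28 = 14 and β = 4 − 3 = 1.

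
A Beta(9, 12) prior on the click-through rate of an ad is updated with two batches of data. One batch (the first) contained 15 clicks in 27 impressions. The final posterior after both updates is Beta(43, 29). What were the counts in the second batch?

19 clicks and 5 non-clicks

Sequential conjugate updates are equivalent to a single update on the pooled data, so total successes = posterior α − prior α and total failures = posterior β − prior β.
Total across both batches: 43−9=34 clicks, 29−12=17 non-clicks.
Subtract the first batch: 34−15=19 clicks and 17−12=5 non-clicks.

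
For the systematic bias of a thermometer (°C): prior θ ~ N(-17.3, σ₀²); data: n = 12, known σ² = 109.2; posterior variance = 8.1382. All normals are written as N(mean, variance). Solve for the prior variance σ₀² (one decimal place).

For the Normal–Normal model with known σ², precisions add: τ_n = τ₀ + n/σ².
So 1/σ₀² = 1/8.1382 − 12/109.2 = 0.122877 − 0.109890 = 0.012987.
Hence σ₀² = 1/0.012987 ≈ 77.0.

σ₀² = 77.0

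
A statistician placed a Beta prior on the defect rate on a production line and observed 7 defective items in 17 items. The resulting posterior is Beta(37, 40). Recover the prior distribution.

A Beta(α, β) prior with s successes and f failures in binomial data gives a Beta(α+s, β+f) posterior.
Subtract the data counts: 37−7=30, 40−10=30.

Beta(30, 30)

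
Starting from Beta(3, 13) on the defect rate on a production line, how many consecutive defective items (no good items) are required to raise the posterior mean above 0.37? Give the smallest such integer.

After k defective items and 0 good items the posterior is Beta(3+k, 13), with mean (3+k)/(3+13+k).
Set (3+k)/(16+k) > 0.37 and solve: k > (0.37·16 − 3)/(1 − 0.37) = 4.635.
The smallest integer exceeding 4.635 is 5.

k = 5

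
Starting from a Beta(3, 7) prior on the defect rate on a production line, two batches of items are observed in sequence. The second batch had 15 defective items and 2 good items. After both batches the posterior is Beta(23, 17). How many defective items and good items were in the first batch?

Because Beta–binomial updating is additive in the counts, the combined data contributed (α_post−α_prior, β_post−β_prior) successes and failures.
Total across both batches: 23−3=20 defective items, 17−7=10 good items.
Subtract the second batch: 20−15=5 defective items and 10−2=8 good items.

5 defective items and 8 good items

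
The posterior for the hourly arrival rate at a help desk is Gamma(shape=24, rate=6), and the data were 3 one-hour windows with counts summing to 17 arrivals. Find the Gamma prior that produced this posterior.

A Gamma(α, β) prior (rate parametrization) on a Poisson rate with n observations summing to S gives posterior Gamma(α+S, β+n).
So α = 24 − 17 = 7 and β = 6 − 3 = 3.

Gamma(shape=7, rate=3)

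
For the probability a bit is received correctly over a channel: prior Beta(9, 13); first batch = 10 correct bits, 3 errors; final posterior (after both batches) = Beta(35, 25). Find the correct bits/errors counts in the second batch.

Because Beta–binomial updating is additive in the counts, the combined data contributed (α_post−α_prior, β_post−β_prior) successes and failures.
Total across both batches: 35−9=26 correct bits, 25−13=12 errors.
Subtract the first batch: 26−10=16 correct bits and 12−3=9 errors.

16 correct bits and 9 errors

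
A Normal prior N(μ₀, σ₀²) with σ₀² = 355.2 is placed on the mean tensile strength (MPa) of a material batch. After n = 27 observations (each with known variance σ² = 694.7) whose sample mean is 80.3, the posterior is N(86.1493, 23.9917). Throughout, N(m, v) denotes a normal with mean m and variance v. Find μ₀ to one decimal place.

With known observation variance, the Normal–Normal posterior has precision τ_n = τ₀ + n/σ² and mean μ_n = (τ₀μ₀ + (n/σ²)x̄)/τ_n.
Here τ₀ = 1/355.2 = 0.002815 and τ_data = 27/694.7 = 0.038866, so τ_n = 0.041681.
Rearranging for μ₀: μ₀ = (μ_n·τ_n − τ_data·x̄)/τ₀ = (86.1493·0.041681 − 0.038866·80.3) / 0.002815 = 0.469849/0.002815 ≈ 166.9.

μ₀ = 166.9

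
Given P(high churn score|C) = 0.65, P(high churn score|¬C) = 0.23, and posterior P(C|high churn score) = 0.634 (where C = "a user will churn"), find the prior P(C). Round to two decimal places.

P(C) = 0.38

In odds form, posterior odds = prior odds × likelihood ratio, so prior odds = posterior odds ÷ LR.
Posterior odds = 0.634/(1−0.634) = 1.7322. LR = 0.65/0.23 = 2.8261.
Prior odds = 1.7322/2.8261 = 0.6129, so P(C) = 0.6129/(1+0.6129) ≈ 0.38.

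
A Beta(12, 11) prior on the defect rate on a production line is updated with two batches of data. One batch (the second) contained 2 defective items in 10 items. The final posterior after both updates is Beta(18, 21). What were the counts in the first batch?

Because Beta–binomial updating is additive in the counts, the combined data contributed (α_post−α_prior, β_post−β_prior) successes and failures.
Total across both batches: 18−12=6 defective items, 21−11=10 good items.
Subtract the second batch: 6−2=4 defective items and 10−8=2 good items.

4 defective items and 2 good items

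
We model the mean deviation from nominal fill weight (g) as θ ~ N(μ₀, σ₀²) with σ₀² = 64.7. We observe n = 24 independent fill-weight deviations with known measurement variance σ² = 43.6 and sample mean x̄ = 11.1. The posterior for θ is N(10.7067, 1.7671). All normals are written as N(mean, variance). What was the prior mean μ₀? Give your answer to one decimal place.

The posterior mean is a precision-weighted average: μ_n = (τ₀μ₀ + τ_data·x̄)/(τ₀+τ_data), with τ₀=1/σ₀² and τ_data=n/σ².
Here τ₀ = 1/64.7 = 0.015456 and τ_data = 24/43.6 = 0.550459, so τ_n = 0.565915.
Rearranging for μ₀: μ₀ = (μ_n·τ_n − τ_data·x̄)/τ₀ = (10.7067·0.565915 − 0.550459·11.1) / 0.015456 = -0.051013/0.015456 ≈ -3.3.

μ₀ = -3.3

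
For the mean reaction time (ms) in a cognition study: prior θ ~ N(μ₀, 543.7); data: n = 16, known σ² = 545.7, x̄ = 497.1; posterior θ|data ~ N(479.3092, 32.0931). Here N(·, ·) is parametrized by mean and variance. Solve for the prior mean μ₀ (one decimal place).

μ₀ = 195.7

The posterior mean is a precision-weighted average: μ_n = (τ₀μ₀ + τ_data·x̄)/(τ₀+τ_data), with τ₀=1/σ₀² and τ_data=n/σ².
Here τ₀ = 1/543.7 = 0.001839 and τ_data = 16/545.7 = 0.029320, so τ_n = 0.031159.
Rearranging for μ₀: μ₀ = (μ_n·τ_n − τ_data·x̄)/τ₀ = (479.3092·0.031159 − 0.029320·497.1) / 0.001839 = 0.359823/0.001839 ≈ 195.7.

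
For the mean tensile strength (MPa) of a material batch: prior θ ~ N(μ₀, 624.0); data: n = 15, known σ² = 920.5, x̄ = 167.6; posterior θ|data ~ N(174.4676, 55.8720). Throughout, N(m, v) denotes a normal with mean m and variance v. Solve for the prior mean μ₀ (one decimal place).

With known observation variance, the Normal–Normal posterior has precision τ_n = τ₀ + n/σ² and mean μ_n = (τ₀μ₀ + (n/σ²)x̄)/τ_n.
Here τ₀ = 1/624.0 = 0.001603 and τ_data = 15/920.5 = 0.016295, so τ_n = 0.017898.
Rearranging for μ₀: μ₀ = (μ_n·τ_n − τ_data·x̄)/τ₀ = (174.4676·0.017898 − 0.016295·167.6) / 0.001603 = 0.391579/0.001603 ≈ 244.3.

μ₀ = 244.3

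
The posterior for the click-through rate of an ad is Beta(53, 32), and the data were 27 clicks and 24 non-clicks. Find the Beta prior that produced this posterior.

Beta(26, 8)

A Beta(α, β) prior with s successes and f failures in binomial data gives a Beta(α+s, β+f) posterior.
So α = 53 − 27 = 26 and β = 32 − 24 = 8.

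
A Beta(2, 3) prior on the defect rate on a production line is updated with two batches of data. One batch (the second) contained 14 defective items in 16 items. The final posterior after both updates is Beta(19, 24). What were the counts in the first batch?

Sequential conjugate updates are equivalent to a single update on the pooled data, so total successes = posterior α − prior α and total failures = posterior β − prior β.
Total across both batches: 19−2=17 defective items, 24−3=21 good items.
Subtract the second batch: 17−14=3 defective items and 21−2=19 good items.

3 defective items and 19 good items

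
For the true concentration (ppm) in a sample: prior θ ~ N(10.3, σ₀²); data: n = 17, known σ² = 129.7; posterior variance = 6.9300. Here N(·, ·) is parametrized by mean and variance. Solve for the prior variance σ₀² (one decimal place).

For the Normal–Normal model with known σ², precisions add: τ_n = τ₀ + n/σ².
So 1/σ₀² = 1/6.9300 − 17/129.7 = 0.144300 − 0.131072 = 0.013228.
Hence σ₀² = 1/0.013228 ≈ 75.6.

σ₀² = 75.6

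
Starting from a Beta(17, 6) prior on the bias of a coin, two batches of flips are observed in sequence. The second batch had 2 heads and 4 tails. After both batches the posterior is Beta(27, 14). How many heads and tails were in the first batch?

8 heads and 4 tails

Sequential conjugate updates are equivalent to a single update on the pooled data, so total successes = posterior α − prior α and total failures = posterior β − prior β.
Total across both batches: 27−17=10 heads, 14−6=8 tails.
Subtract the second batch: 10−2=8 heads and 8−4=4 tails.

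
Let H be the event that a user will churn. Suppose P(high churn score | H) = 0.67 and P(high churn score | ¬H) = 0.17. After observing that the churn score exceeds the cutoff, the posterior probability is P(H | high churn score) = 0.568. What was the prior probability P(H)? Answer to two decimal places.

P(H) = 0.25

In odds form, posterior odds = prior odds × likelihood ratio, so prior odds = posterior odds ÷ LR.
Posterior odds = 0.568/(1−0.568) = 1.3148. LR = 0.67/0.17 = 3.9412.
Prior odds = 1.3148/3.9412 = 0.3336, so P(H) = 0.3336/(1+0.3336) ≈ 0.25.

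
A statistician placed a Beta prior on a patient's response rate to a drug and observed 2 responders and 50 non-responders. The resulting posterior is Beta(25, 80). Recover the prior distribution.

Beta(23, 30)

A Beta(α, β) prior with s successes and f failures in binomial data gives a Beta(α+s, β+f) posterior.
So α = 25 − 2 = 23 and β = 80 − 50 = 30.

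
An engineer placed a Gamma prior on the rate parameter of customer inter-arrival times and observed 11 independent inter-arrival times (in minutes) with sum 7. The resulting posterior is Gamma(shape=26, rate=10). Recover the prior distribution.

Gamma(shape=15, rate=3)

For an exponential likelihood with a Gamma(α, β) prior on the rate, n observations with total T give posterior Gamma(α+n, β+T).
So α = 26 − 11 = 15 and β = 10 − 7 = 3.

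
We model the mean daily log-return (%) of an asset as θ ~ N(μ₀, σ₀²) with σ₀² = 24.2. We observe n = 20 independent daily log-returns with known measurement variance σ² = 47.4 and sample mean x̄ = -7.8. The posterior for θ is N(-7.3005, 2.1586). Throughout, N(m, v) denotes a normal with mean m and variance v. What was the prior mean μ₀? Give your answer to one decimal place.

μ₀ = -2.2

With known observation variance, the Normal–Normal posterior has precision τ_n = τ₀ + n/σ² and mean μ_n = (τ₀μ₀ + (n/σ²)x̄)/τ_n.
Here τ₀ = 1/24.2 = 0.041322 and τ_data = 20/47.4 = 0.421941, so τ_n = 0.463263.
Rearranging for μ₀: μ₀ = (μ_n·τ_n − τ_data·x̄)/τ₀ = (-7.3005·0.463263 − 0.421941·-7.8) / 0.041322 = -0.090912/0.041322 ≈ -2.2.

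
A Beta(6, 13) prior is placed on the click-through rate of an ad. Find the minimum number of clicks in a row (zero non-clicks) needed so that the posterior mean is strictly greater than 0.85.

k = 68

After k clicks and 0 non-clicks the posterior is Beta(6+k, 13), with mean (6+k)/(6+13+k).
Set (6+k)/(19+k) > 0.85 and solve: k > (0.85·19 − 6)/(1 − 0.85) = 67.667.
The smallest integer exceeding 67.667 is 68.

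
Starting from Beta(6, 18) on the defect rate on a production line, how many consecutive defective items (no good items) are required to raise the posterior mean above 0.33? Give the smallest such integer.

k = 3

After k defective items and 0 good items the posterior is Beta(6+k, 18), with mean (6+k)/(6+18+k).
Set (6+k)/(24+k) > 0.33 and solve: k > (0.33·24 − 6)/(1 − 0.33) = 2.866.
The smallest integer exceeding 2.866 is 3.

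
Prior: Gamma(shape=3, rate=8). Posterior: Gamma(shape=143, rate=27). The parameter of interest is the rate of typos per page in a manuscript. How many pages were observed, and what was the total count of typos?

A Gamma(α, β) prior (rate parametrization) on a Poisson rate with n observations summing to S gives posterior Gamma(α+S, β+n).
Matching: Σxᵢ = 143 − 3 = 140 and n = 27 − 8 = 19.

n = 19 pages with total 140 typos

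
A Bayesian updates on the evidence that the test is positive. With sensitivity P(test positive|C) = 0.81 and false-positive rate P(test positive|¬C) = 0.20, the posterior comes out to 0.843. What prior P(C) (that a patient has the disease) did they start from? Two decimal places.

P(C) = 0.57

In odds form, posterior odds = prior odds × likelihood ratio, so prior odds = posterior odds ÷ LR.
Posterior odds = 0.843/(1−0.843) = 5.3694. LR = 0.81/0.20 = 4.0500.
Prior odds = 5.3694/4.0500 = 1.3258, so P(C) = 1.3258/(1+1.3258) ≈ 0.57.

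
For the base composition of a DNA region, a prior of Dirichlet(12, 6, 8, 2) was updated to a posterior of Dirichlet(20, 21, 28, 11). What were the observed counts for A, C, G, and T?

For a Dirichlet(α) prior with multinomial counts c, the posterior is Dirichlet(α + c) componentwise.
Counts are posterior − prior componentwise: 20−12=8, 21−6=15, 28−8=20, 11−2=9.

counts (8, 15, 20, 9)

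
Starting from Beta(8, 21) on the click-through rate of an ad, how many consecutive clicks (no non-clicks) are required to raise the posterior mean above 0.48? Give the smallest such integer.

k = 12

After k clicks and 0 non-clicks the posterior is Beta(8+k, 21), with mean (8+k)/(8+21+k).
Set (8+k)/(29+k) > 0.48 and solve: k > (0.48·29 − 8)/(1 − 0.48) = 11.385.
The smallest integer exceeding 11.385 is 12.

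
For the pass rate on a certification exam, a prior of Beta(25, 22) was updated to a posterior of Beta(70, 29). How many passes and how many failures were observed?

Beta is conjugate to the binomial likelihood: posterior = Beta(a+s, b+f).
So s = 70 − 25 = 45 and f = 29 − 22 = 7.

45 passes and 7 failures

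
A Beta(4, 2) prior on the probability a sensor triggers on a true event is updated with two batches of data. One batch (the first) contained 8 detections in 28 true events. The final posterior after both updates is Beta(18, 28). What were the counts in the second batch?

Because Beta–binomial updating is additive in the counts, the combined data contributed (α_post−α_prior, β_post−β_prior) successes and failures.
Total across both batches: 18−4=14 detections, 28−2=26 misses.
Subtract the first batch: 14−8=6 detections and 26−20=6 misses.

6 detections and 6 misses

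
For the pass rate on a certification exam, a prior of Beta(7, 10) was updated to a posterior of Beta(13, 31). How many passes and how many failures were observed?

Beta is conjugate to the binomial likelihood: posterior = Beta(a+s, b+f).
Match parameters: s=13−7=6, f=31−10=21.

6 passes and 21 failures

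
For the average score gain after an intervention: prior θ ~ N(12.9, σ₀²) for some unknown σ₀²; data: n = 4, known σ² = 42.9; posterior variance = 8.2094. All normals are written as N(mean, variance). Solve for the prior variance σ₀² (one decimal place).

For the Normal–Normal model with known σ², precisions add: τ_n = τ₀ + n/σ².
So 1/σ₀² = 1/8.2094 − 4/42.9 = 0.121812 − 0.093240 = 0.028572.
Hence σ₀² = 1/0.028572 ≈ 35.0.

σ₀² = 35.0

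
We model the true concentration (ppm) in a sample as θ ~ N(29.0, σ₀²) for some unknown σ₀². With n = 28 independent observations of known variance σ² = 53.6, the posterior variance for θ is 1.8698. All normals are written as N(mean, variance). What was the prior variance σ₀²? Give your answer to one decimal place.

σ₀² = 80.5

For the Normal–Normal model with known σ², precisions add: τ_n = τ₀ + n/σ².
So 1/σ₀² = 1/1.8698 − 28/53.6 = 0.534817 − 0.522388 = 0.012429.
Hence σ₀² = 1/0.012429 ≈ 80.5.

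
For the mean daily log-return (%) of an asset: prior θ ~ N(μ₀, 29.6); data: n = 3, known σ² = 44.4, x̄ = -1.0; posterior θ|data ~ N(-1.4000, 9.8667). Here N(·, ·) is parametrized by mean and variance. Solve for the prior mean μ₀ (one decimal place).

The posterior mean is a precision-weighted average: μ_n = (τ₀μ₀ + τ_data·x̄)/(τ₀+τ_data), with τ₀=1/σ₀² and τ_data=n/σ².
Here τ₀ = 1/29.6 = 0.033784 and τ_data = 3/44.4 = 0.067568, so τ_n = 0.101352.
Rearranging for μ₀: μ₀ = (μ_n·τ_n − τ_data·x̄)/τ₀ = (-1.4000·0.101352 − 0.067568·-1.0) / 0.033784 = -0.074325/0.033784 ≈ -2.2.

μ₀ = -2.2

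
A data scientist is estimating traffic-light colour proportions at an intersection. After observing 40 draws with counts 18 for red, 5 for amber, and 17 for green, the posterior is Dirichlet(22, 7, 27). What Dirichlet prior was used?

For a Dirichlet(α) prior with multinomial counts c, the posterior is Dirichlet(α + c) componentwise.
Subtract each count from the matching posterior parameter: 22−18=4, 7−5=2, 27−17=10.

Dirichlet(4, 2, 10)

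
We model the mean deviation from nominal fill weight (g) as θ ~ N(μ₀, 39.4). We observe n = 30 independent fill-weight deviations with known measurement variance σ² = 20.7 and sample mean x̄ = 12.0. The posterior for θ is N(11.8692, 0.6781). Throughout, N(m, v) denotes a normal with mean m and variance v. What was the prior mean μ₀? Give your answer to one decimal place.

The posterior mean is a precision-weighted average: μ_n = (τ₀μ₀ + τ_data·x̄)/(τ₀+τ_data), with τ₀=1/σ₀² and τ_data=n/σ².
Here τ₀ = 1/39.4 = 0.025381 and τ_data = 30/20.7 = 1.449275, so τ_n = 1.474656.
Rearranging for μ₀: μ₀ = (μ_n·τ_n − τ_data·x̄)/τ₀ = (11.8692·1.474656 − 1.449275·12.0) / 0.025381 = 0.111687/0.025381 ≈ 4.4.

μ₀ = 4.4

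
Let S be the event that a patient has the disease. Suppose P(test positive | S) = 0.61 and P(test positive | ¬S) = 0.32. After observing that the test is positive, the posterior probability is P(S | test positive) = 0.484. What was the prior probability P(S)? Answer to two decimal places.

In odds form, posterior odds = prior odds × likelihood ratio, so prior odds = posterior odds ÷ LR.
Posterior odds = 0.484/(1−0.484) = 0.9380. LR = 0.61/0.32 = 1.9062.
Prior odds = 0.9380/1.9062 = 0.4921, so P(S) = 0.4921/(1+0.4921) ≈ 0.33.

P(S) = 0.33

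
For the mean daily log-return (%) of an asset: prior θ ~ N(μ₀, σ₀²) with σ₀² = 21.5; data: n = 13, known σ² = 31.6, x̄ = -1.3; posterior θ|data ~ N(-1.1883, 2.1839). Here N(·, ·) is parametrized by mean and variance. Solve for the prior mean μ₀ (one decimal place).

μ₀ = -0.2

With known observation variance, the Normal–Normal posterior has precision τ_n = τ₀ + n/σ² and mean μ_n = (τ₀μ₀ + (n/σ²)x̄)/τ_n.
Here τ₀ = 1/21.5 = 0.046512 and τ_data = 13/31.6 = 0.411392, so τ_n = 0.457904.
Rearranging for μ₀: μ₀ = (μ_n·τ_n − τ_data·x̄)/τ₀ = (-1.1883·0.457904 − 0.411392·-1.3) / 0.046512 = -0.009318/0.046512 ≈ -0.2.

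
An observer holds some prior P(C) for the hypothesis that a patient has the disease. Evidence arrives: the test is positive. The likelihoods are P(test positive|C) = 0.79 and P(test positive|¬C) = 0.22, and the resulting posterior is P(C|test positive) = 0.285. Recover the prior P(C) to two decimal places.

P(C) = 0.10

Bayes' rule in odds form gives O(C|E) = O(C)·[P(E|C)/P(E|¬C)], hence O(C) = O(C|E)/LR.
Posterior odds = 0.285/(1−0.285) = 0.3986. LR = 0.79/0.22 = 3.5909.
Prior odds = 0.3986/3.5909 = 0.1110, so P(C) = 0.1110/(1+0.1110) ≈ 0.10.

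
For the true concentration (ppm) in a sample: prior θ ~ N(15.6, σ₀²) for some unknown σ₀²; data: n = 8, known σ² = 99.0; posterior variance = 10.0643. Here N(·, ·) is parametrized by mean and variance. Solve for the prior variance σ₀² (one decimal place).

σ₀² = 53.9

For the Normal–Normal model with known σ², precisions add: τ_n = τ₀ + n/σ².
So 1/σ₀² = 1/10.0643 − 8/99.0 = 0.099361 − 0.080808 = 0.018553.
Hence σ₀² = 1/0.018553 ≈ 53.9.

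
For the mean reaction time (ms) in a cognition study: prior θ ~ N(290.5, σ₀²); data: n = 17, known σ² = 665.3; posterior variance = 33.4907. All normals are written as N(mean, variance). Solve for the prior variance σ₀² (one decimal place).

σ₀² = 232.2

For the Normal–Normal model with known σ², precisions add: τ_n = τ₀ + n/σ².
So 1/σ₀² = 1/33.4907 − 17/665.3 = 0.029859 − 0.025552 = 0.004307.
Hence σ₀² = 1/0.004307 ≈ 232.2.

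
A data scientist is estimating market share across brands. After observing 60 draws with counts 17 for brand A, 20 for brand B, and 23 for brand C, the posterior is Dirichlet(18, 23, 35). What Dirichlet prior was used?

Dirichlet(1, 3, 12)

For a Dirichlet(α) prior with multinomial counts c, the posterior is Dirichlet(α + c) componentwise.
Subtract each count from the matching posterior parameter: 18−17=1, 23−20=3, 35−23=12.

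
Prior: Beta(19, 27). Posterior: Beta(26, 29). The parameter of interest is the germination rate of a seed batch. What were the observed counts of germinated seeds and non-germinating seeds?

A Beta(α, β) prior with s successes and f failures in binomial data gives a Beta(α+s, β+f) posterior.
So s = 26 − 19 = 7 and f = 29 − 27 = 2.

7 germinated seeds and 2 non-germinating seeds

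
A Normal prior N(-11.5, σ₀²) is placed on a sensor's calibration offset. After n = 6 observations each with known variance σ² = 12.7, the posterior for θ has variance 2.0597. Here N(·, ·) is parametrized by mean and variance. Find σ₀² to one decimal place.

For the Normal–Normal model with known σ², precisions add: τ_n = τ₀ + n/σ².
So 1/σ₀² = 1/2.0597 − 6/12.7 = 0.485508 − 0.472441 = 0.013067.
Hence σ₀² = 1/0.013067 ≈ 76.5.

σ₀² = 76.5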